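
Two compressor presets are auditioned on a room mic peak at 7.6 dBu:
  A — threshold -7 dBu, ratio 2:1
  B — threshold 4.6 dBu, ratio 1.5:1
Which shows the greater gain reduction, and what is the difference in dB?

A, by 6.3 dB

A: overshoot 14.6 dB → output overshoot 7.3 dB → GR 7.3 dB.
B: overshoot 3 dB → output overshoot 2 dB → GR 1 dB.
A reduces 6.3 dB more.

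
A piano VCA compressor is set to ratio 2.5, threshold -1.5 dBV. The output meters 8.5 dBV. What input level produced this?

23.5 dBV

Post-compression overshoot = 8.5 − (-1.5) = 10 dB.
Before 2.5:1 compression the overshoot was 10 × 2.5 = 25 dB, so input = -1.5 + 25 = 23.5 dBV.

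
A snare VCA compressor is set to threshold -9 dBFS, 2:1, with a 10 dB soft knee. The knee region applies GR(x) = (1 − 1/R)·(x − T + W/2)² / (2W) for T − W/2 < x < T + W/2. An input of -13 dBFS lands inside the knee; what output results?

x − T + W/2 = -13 − (-9) + 5 = 1.
GR = (1 − 1/2) × 1² / 20 = 0.5 × 1 / 20 = 0.025 dB.
Output = -13 − 0.025 = -13.025 dBFS.

-13.025 dBFS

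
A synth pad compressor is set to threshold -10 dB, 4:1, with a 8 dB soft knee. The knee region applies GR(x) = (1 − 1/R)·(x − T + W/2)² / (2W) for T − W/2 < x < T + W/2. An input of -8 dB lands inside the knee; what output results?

-9.6875 dB

x − T + W/2 = -8 − (-10) + 4 = 6.
GR = (1 − 1/4) × 6² / 16 = 0.75 × 36 / 16 = 1.6875 dB.
Output = -8 − 1.6875 = -9.6875 dB.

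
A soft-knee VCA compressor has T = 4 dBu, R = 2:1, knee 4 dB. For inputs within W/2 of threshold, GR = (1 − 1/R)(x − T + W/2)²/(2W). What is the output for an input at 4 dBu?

3.75 dBu

x − T + W/2 = 4 − 4 + 2 = 2.
GR = (1 − 1/2) × 2² / 8 = 0.5 × 4 / 8 = 0.25 dB.
Output = 4 − 0.25 = 3.75 dBu.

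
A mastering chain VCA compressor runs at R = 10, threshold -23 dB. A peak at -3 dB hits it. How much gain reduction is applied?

18 dB

The signal is 20 dB above threshold.
A 10:1 ratio leaves 2 dB of that excess.
So the signal is attenuated by 20 − 2 = 18 dB.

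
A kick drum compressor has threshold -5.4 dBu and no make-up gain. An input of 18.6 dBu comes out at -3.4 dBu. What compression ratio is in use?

Input overshoot = 18.6 − (-5.4) = 24 dB; output overshoot = -3.4 − (-5.4) = 2 dB.
Ratio = 24 / 2 = 12.

12:1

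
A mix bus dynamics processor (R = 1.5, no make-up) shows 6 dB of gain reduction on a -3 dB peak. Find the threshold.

Input is 18 dB above T (since output overshoot × R = input overshoot: (-9 − T)·1.5 = -3 − T gives T = -21 dB).
Check: -21 + (-3 − (-21))/1.5 = -21 + 12 = -9 dB. ✓

-21 dB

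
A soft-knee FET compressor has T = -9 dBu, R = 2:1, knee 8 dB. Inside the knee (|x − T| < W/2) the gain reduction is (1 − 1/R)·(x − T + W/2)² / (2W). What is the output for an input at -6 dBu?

x − T + W/2 = -6 − (-9) + 4 = 7.
GR = (1 − 1/2) × 7² / 16 = 0.5 × 49 / 16 = 1.53125 dB.
Output = -6 − 1.53125 = -7.53125 dBu.

-7.53125 dBu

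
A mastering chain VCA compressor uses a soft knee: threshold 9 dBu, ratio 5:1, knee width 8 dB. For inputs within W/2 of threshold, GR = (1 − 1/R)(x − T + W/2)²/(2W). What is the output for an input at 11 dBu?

x − T + W/2 = 11 − 9 + 4 = 6.
GR = (1 − 1/5) × 6² / 16 = 0.8 × 36 / 16 = 1.8 dB.
Output = 11 − 1.8 = 9.2 dBu.

9.2 dBu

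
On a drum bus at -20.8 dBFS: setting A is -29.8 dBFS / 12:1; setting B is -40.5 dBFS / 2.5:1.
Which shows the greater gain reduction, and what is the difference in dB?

A: 9 dB over, compressed to 0.75 dB over, so 8.25 dB of GR.
B: 19.7 dB over, compressed to 7.88 dB over, so 11.82 dB of GR.
B applies 3.57 dB more gain reduction.

B, by 3.57 dB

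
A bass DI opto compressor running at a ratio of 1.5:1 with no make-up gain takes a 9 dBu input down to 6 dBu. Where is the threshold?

0 dBu

Gain reduction = 9 − 6 = 3 dB; output overshoot = GR / (R − 1) = 3 / 0.5 = 6 dB.
Threshold = output − output overshoot = 6 − 6 = 0 dBu.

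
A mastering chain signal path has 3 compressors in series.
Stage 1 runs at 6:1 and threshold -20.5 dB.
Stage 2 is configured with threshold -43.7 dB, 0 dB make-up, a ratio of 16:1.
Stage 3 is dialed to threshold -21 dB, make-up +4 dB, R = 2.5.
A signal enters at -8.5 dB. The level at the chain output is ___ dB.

-38.125 dB

Stage 1: 12 dB above -20.5 dB, reduced 6:1 to 2 dB above → -18.5 dB.
Stage 2: -18.5 dB is 25.2 dB over -43.7 dB; at 16:1 that becomes 1.575 dB over, giving -42.125 dB.
Stage 3: -42.125 dB ≤ -21 dB, so stage 3 doesn't engage; make-up brings it to -38.125 dB.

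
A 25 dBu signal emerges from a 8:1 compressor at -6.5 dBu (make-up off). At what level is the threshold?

-11 dBu

Gain reduction = 25 − (-6.5) = 31.5 dB; output overshoot = GR / (R − 1) = 31.5 / 7 = 4.5 dB.
Threshold = output − output overshoot = -6.5 − 4.5 = -11 dBu.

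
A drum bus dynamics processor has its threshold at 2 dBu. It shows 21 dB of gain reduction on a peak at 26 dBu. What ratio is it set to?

8:1

Input overshoot = 26 − 2 = 24 dB.
Output overshoot = 24 − 21 = 3 dB.
Ratio = input overshoot / output overshoot = 24 / 3 = 8.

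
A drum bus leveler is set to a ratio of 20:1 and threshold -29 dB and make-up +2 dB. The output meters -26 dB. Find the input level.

Remove make-up: -26 − 2 = -28 dB.
That's 1 dB above the -29 dB threshold.
Undo the ratio: input overshoot = 1 × 20 = 20 dB, giving input = -9 dB.

-9 dB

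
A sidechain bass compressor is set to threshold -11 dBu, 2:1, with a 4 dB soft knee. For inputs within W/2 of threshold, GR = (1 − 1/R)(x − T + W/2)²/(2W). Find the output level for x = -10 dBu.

-10.5625 dBu

x − T + W/2 = -10 − (-11) + 2 = 3.
GR = (1 − 1/2) × 3² / 8 = 0.5 × 9 / 8 = 0.5625 dB.
Output = -10 − 0.5625 = -10.5625 dBu.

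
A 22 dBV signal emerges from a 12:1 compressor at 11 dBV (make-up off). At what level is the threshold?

10 dBV

Gain reduction = 22 − 11 = 11 dB; output overshoot = GR / (R − 1) = 11 / 11 = 1 dB.
Threshold = output − output overshoot = 11 − 1 = 10 dBV.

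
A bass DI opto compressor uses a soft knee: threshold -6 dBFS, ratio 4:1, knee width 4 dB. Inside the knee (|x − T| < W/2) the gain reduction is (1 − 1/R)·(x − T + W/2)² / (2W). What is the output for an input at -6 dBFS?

-6.375 dBFS

x − T + W/2 = -6 − (-6) + 2 = 2.
GR = (1 − 1/4) × 2² / 8 = 0.75 × 4 / 8 = 0.375 dB.
Output = -6 − 0.375 = -6.375 dBFS.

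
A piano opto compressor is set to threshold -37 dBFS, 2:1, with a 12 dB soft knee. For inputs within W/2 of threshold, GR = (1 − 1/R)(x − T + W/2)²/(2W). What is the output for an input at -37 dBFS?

-37.75 dBFS

x − T + W/2 = -37 − (-37) + 6 = 6.
GR = (1 − 1/2) × 6² / 24 = 0.5 × 36 / 24 = 0.75 dB.
Output = -37 − 0.75 = -37.75 dBFS.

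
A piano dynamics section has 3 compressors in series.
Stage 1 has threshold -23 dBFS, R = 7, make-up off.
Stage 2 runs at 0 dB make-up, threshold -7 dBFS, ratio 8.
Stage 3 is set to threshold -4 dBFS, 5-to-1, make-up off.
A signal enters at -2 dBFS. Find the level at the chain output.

Stage 1: -2 dBFS is 21 dB over -23 dBFS; at 7:1 that becomes 3 dB over, giving -20 dBFS.
Stage 2: -20 dBFS ≤ -7 dBFS, so stage 2 doesn't engage; output -20 dBFS.
Stage 3: below threshold (-20 ≤ -4); passes unchanged; output -20 dBFS.

-20 dBFS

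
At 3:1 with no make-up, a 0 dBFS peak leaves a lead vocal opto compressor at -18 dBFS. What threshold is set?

Let T be the threshold. Output overshoot = (input overshoot)/R, so -18 − T = (0 − T)/3.
3·(-18 − T) = 0 − T → 2·T = -54 − 0 = -54.
T = -54/2 = -27 dBFS.

-27 dBFS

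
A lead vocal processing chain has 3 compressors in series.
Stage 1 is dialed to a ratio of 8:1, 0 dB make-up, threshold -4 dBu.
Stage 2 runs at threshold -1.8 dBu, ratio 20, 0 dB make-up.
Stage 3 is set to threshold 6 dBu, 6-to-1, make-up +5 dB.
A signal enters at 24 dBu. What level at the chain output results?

3.265 dBu

Stage 1: 28 dB above -4 dBu, reduced 8:1 to 3.5 dB above → -0.5 dBu.
Stage 2: overshoot 1.3 dB → 1.3/20 = 0.065 dB → -1.735 dBu.
Stage 3: -1.735 dBu ≤ 6 dBu, so stage 3 doesn't engage; make-up brings it to 3.265 dBu.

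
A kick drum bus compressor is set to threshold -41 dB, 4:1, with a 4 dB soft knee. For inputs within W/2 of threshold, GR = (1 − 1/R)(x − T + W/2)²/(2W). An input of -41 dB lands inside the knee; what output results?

x − T + W/2 = -41 − (-41) + 2 = 2.
GR = (1 − 1/4) × 2² / 8 = 0.75 × 4 / 8 = 0.375 dB.
Output = -41 − 0.375 = -41.375 dB.

-41.375 dB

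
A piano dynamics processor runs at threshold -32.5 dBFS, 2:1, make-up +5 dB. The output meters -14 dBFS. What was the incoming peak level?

Remove make-up: -14 − 5 = -19 dBFS.
That's 13.5 dB above the -32.5 dBFS threshold.
Undo the ratio: input overshoot = 13.5 × 2 = 27 dB, giving input = -5.5 dBFS.

-5.5 dBFS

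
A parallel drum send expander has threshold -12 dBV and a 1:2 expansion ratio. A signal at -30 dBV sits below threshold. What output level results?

-48 dBV

Undershoot = (-12) − (-30) = 18 dB.
At 1:2, that expands to 36 dB under threshold.
Output = -12 − 36 = -48 dBV.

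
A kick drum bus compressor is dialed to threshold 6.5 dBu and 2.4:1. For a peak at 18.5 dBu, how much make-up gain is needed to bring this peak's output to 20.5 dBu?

Overshoot 12 dB → 12/2.4 = 5 dB after compression, so the compressed level is 6.5 + 5 = 11.5 dBu.
Make-up = target − compressed = 20.5 − 11.5 = 9 dB.

9 dB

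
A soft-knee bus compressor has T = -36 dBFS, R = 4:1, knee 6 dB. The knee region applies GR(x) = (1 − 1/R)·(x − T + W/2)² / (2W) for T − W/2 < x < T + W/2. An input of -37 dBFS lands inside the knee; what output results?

x − T + W/2 = -37 − (-36) + 3 = 2.
GR = (1 − 1/4) × 2² / 12 = 0.75 × 4 / 12 = 0.25 dB.
Output = -37 − 0.25 = -37.25 dBFS.

-37.25 dBFS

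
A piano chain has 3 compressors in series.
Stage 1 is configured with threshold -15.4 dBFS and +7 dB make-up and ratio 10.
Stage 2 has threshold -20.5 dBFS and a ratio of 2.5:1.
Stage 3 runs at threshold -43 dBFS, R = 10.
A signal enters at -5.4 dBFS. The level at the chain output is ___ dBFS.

-40.226 dBFS

Stage 1: 10 dB above -15.4 dBFS, reduced 10:1 to 1 dB above → -14.4 dBFS; +7 dB make-up → -7.4 dBFS.
Stage 2: 13.1 dB above -20.5 dBFS, reduced 2.5:1 to 5.24 dB above → -15.26 dBFS.
Stage 3: 27.74 dB above -43 dBFS, reduced 10:1 to 2.774 dB above → -40.226 dBFS.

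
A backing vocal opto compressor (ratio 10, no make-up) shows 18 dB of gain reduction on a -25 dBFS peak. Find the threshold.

Let T be the threshold. Output overshoot = (input overshoot)/R, so -43 − T = (-25 − T)/10.
10·(-43 − T) = -25 − T → 9·T = -430 − (-25) = -405.
T = -405/9 = -45 dBFS.

-45 dBFS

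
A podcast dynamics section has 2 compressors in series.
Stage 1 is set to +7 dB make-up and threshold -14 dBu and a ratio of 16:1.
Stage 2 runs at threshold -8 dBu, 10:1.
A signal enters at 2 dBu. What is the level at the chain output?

Stage 1: 16 dB above -14 dBu, reduced 16:1 to 1 dB above → -13 dBu; +7 dB make-up → -6 dBu.
Stage 2: overshoot 2 dB → 2/10 = 0.2 dB → -7.8 dBu.

-7.8 dBu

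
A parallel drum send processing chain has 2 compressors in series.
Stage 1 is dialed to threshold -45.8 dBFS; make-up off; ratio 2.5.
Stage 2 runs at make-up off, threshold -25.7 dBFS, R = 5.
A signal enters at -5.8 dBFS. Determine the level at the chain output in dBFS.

Stage 1: overshoot 40 dB → 40/2.5 = 16 dB → -29.8 dBFS.
Stage 2: -29.8 dBFS ≤ -25.7 dBFS, so stage 2 doesn't engage; output -29.8 dBFS.

-29.8 dBFS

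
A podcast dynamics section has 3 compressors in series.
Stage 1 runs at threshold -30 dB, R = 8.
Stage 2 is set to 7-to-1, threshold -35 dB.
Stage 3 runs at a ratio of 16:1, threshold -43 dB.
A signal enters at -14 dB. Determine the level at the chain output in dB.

-42.4375 dB

Stage 1: 16 dB above -30 dB, reduced 8:1 to 2 dB above → -28 dB.
Stage 2: overshoot 7 dB → 7/7 = 1 dB → -34 dB.
Stage 3: overshoot 9 dB → 9/16 = 0.5625 dB → -42.4375 dB.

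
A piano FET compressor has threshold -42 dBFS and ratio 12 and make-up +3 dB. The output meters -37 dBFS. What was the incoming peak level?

Before make-up, the level was -37 − 3 = -40 dBFS.
The compressed level sits -40 − (-42) = 2 dB over threshold.
Before 12:1 compression the overshoot was 2 × 12 = 24 dB, so input = -42 + 24 = -18 dBFS.

-18 dBFS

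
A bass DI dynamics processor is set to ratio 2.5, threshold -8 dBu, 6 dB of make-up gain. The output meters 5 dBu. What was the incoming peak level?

9.5 dBu

Before make-up, the level was 5 − 6 = -1 dBu.
Post-compression overshoot = -1 − (-8) = 7 dB.
Before 2.5:1 compression the overshoot was 7 × 2.5 = 17.5 dB, so input = -8 + 17.5 = 9.5 dBu.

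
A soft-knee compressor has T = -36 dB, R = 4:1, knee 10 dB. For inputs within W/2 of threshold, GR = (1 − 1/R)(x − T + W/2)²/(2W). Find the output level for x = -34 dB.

-35.8375 dB

x − T + W/2 = -34 − (-36) + 5 = 7.
GR = (1 − 1/4) × 7² / 20 = 0.75 × 49 / 20 = 1.8375 dB.
Output = -34 − 1.8375 = -35.8375 dB.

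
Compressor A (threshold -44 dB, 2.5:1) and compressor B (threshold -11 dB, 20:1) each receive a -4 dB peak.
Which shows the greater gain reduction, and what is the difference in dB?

A: overshoot 40 dB → output overshoot 16 dB → GR 24 dB.
B: overshoot 7 dB → output overshoot 0.35 dB → GR 6.65 dB.
A applies 17.35 dB more gain reduction.

A, by 17.35 dB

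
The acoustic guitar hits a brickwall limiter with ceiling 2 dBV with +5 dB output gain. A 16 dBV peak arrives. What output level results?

A brickwall limiter is an ∞:1 compressor: any input above the ceiling is clamped to 2 dBV.
Output gain then adds 5 dB: 2 + 5 = 7 dBV.

7 dBV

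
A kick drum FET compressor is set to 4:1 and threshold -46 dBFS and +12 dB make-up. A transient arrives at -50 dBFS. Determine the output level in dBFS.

-50 dBFS is 4 dB below the -46 dBFS threshold, so no gain reduction is applied.
Make-up gain adds 12 dB: -50 + 12 = -38 dBFS.

-38 dBFS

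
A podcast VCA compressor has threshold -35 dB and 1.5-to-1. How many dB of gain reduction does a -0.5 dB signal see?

The signal is 34.5 dB above threshold.
At 1.5:1, output sits 34.5/1.5 = 23 dB above threshold.
Gain reduction = 34.5 − 23 = 11.5 dB.

11.5 dB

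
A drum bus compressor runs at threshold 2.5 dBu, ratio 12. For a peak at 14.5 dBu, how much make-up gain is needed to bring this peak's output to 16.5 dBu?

13 dB

Overshoot 12 dB → 12/12 = 1 dB after compression, so the compressed level is 2.5 + 1 = 3.5 dBu.
Make-up = target − compressed = 16.5 − 3.5 = 13 dB.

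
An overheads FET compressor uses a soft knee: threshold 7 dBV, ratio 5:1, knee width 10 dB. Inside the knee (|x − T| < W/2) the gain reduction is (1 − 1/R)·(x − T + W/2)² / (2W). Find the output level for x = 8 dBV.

6.56 dBV

x − T + W/2 = 8 − 7 + 5 = 6.
GR = (1 − 1/5) × 6² / 20 = 0.8 × 36 / 20 = 1.44 dB.
Output = 8 − 1.44 = 6.56 dBV.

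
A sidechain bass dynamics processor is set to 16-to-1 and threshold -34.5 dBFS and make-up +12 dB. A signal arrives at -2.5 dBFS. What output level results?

-20.5 dBFS

The input is 32 dB above the -34.5 dBFS threshold.
16:1 compression reduces that to 32/16 = 2 dB over.
That puts the output at -32.5 dBFS; make-up adds 12 dB, giving -20.5 dBFS.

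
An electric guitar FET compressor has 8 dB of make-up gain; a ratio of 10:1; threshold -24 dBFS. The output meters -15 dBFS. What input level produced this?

-14 dBFS

Before make-up, the level was -15 − 8 = -23 dBFS.
The compressed level sits -23 − (-24) = 1 dB over threshold.
Undo the ratio: input overshoot = 1 × 10 = 10 dB, giving input = -14 dBFS.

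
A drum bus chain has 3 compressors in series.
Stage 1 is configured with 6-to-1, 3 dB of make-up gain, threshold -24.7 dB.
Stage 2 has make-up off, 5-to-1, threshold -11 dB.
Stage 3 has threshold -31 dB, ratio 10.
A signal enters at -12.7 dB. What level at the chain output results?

-29.87 dB

Stage 1: overshoot 12 dB → 12/6 = 2 dB → -22.7 dB; +3 dB make-up → -19.7 dB.
Stage 2: below threshold (-19.7 ≤ -11); passes unchanged; output -19.7 dB.
Stage 3: -19.7 dB is 11.3 dB over -31 dB; at 10:1 that becomes 1.13 dB over, giving -29.87 dB.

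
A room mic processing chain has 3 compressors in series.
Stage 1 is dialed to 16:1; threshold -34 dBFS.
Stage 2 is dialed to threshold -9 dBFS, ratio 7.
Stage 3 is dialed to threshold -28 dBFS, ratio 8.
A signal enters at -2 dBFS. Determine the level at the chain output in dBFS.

Stage 1: overshoot 32 dB → 32/16 = 2 dB → -32 dBFS.
Stage 2: -32 dBFS is at or below the -9 dBFS threshold — no compression; output -32 dBFS.
Stage 3: below threshold (-32 ≤ -28); passes unchanged; output -32 dBFS.

-32 dBFS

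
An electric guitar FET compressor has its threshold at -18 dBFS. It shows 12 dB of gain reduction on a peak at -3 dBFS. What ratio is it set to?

Input overshoot = -3 − (-18) = 15 dB.
Output overshoot = 15 − 12 = 3 dB.
Ratio = input overshoot / output overshoot = 15 / 3 = 5.

5:1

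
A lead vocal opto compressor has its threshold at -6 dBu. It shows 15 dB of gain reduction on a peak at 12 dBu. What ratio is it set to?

6:1

Input overshoot = 12 − (-6) = 18 dB.
Output overshoot = 18 − 15 = 3 dB.
Ratio = input overshoot / output overshoot = 18 / 3 = 6.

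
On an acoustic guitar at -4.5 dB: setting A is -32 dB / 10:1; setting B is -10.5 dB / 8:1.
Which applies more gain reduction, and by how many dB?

A: 27.5 dB over, compressed to 2.75 dB over, so 24.75 dB of GR.
B: 6 dB over, compressed to 0.75 dB over, so 5.25 dB of GR.
Difference: 19.5 dB in favour of A.

A, by 19.5 dB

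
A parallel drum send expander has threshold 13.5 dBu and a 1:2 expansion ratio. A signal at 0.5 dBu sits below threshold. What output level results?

Undershoot = 13.5 − 0.5 = 13 dB.
At 1:2, that expands to 26 dB under threshold.
Output = 13.5 − 26 = -12.5 dBu.

-12.5 dBu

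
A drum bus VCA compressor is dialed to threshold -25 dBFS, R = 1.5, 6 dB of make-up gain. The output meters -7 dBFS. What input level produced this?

Stripping the +6 dB make-up gives -13 dBFS at the gain stage.
That's 12 dB above the -25 dBFS threshold.
Undo the ratio: input overshoot = 12 × 1.5 = 18 dB, giving input = -7 dBFS.

-7 dBFS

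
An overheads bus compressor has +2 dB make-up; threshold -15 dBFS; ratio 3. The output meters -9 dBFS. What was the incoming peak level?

-3 dBFS

Remove make-up: -9 − 2 = -11 dBFS.
Post-compression overshoot = -11 − (-15) = 4 dB.
Before 3:1 compression the overshoot was 4 × 3 = 12 dB, so input = -15 + 12 = -3 dBFS.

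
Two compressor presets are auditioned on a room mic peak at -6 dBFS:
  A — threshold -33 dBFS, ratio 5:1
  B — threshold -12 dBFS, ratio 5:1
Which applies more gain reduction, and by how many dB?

A, by 16.8 dB

A: GR = 27 − 27/5 = 21.6 dB.
B: GR = 6 − 6/5 = 4.8 dB.
A reduces 16.8 dB more.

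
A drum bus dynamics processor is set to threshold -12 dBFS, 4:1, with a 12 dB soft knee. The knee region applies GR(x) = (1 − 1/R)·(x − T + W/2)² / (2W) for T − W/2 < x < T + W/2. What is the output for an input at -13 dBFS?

x − T + W/2 = -13 − (-12) + 6 = 5.
GR = (1 − 1/4) × 5² / 24 = 0.75 × 25 / 24 = 0.78125 dB.
Output = -13 − 0.78125 = -13.78125 dBFS.

-13.78125 dBFS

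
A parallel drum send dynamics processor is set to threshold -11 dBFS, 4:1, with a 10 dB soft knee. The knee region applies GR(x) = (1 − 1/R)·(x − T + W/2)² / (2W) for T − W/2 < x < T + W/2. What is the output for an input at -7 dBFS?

x − T + W/2 = -7 − (-11) + 5 = 9.
GR = (1 − 1/4) × 9² / 20 = 0.75 × 81 / 20 = 3.0375 dB.
Output = -7 − 3.0375 = -10.0375 dBFS.

-10.0375 dBFS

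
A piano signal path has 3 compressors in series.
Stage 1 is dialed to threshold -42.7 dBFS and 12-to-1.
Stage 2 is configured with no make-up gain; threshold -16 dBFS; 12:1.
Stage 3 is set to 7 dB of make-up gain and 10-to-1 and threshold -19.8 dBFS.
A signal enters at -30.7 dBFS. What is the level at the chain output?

-34.7 dBFS

Stage 1: overshoot 12 dB → 12/12 = 1 dB → -41.7 dBFS.
Stage 2: -41.7 dBFS ≤ -16 dBFS, so stage 2 doesn't engage; output -41.7 dBFS.
Stage 3: -41.7 dBFS is at or below the -19.8 dBFS threshold — no compression; make-up brings it to -34.7 dBFS.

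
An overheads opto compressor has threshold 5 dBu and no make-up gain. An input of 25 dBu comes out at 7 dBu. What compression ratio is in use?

10:1

Input overshoot = 25 − 5 = 20 dB; output overshoot = 7 − 5 = 2 dB.
Ratio = 20 / 2 = 10.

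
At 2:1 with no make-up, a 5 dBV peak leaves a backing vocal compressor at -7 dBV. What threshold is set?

Input is 24 dB above T (since output overshoot × R = input overshoot: (-7 − T)·2 = 5 − T gives T = -19 dBV).
Check: -19 + (5 − (-19))/2 = -19 + 12 = -7 dBV. ✓

-19 dBV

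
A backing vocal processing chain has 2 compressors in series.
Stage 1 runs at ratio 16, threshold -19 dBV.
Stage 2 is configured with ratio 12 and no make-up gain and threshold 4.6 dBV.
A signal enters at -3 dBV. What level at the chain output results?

Stage 1: -3 dBV is 16 dB over -19 dBV; at 16:1 that becomes 1 dB over, giving -18 dBV.
Stage 2: -18 dBV is at or below the 4.6 dBV threshold — no compression; output -18 dBV.

-18 dBV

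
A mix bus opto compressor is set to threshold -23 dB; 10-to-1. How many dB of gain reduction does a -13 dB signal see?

9 dB

The signal is 10 dB above threshold.
At 10:1, output sits 10/10 = 1 dB above threshold.
GR = overshoot in − overshoot out = 10 − 1 = 9 dB.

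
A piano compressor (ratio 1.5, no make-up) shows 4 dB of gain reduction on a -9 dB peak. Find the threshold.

-21 dB

Gain reduction = -9 − (-13) = 4 dB; output overshoot = GR / (R − 1) = 4 / 0.5 = 8 dB.
Threshold = output − output overshoot = -13 − 8 = -21 dB.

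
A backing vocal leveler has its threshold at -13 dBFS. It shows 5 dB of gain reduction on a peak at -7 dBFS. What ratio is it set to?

Input overshoot = -7 − (-13) = 6 dB.
Output overshoot = 6 − 5 = 1 dB.
Ratio = input overshoot / output overshoot = 6 / 1 = 6.

6:1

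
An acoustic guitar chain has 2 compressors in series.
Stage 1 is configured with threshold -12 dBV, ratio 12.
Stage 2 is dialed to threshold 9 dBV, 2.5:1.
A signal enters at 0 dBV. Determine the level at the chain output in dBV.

Stage 1: 12 dB above -12 dBV, reduced 12:1 to 1 dB above → -11 dBV.
Stage 2: -11 dBV is at or below the 9 dBV threshold — no compression; output -11 dBV.

-11 dBV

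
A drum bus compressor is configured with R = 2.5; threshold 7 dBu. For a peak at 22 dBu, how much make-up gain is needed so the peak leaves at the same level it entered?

9 dB

Without make-up, output = threshold + overshoot/2.5 = 7 + 6 = 13 dBu.
Gap to target: 9 dB.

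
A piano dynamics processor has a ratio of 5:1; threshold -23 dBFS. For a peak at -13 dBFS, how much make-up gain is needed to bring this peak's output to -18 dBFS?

3 dB

Without make-up, output = threshold + overshoot/5 = -23 + 2 = -21 dBFS.
Gap to target: 3 dB.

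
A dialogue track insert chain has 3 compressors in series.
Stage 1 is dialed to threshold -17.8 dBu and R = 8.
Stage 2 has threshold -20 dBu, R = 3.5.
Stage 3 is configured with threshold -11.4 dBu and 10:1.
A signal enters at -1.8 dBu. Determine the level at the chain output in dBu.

Stage 1: overshoot 16 dB → 16/8 = 2 dB → -15.8 dBu.
Stage 2: overshoot 4.2 dB → 4.2/3.5 = 1.2 dB → -18.8 dBu.
Stage 3: -18.8 dBu ≤ -11.4 dBu, so stage 3 doesn't engage; output -18.8 dBu.

-18.8 dBu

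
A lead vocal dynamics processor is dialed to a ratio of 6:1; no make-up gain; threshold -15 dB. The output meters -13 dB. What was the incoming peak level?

Post-compression overshoot = -13 − (-15) = 2 dB.
Before 6:1 compression the overshoot was 2 × 6 = 12 dB, so input = -15 + 12 = -3 dB.

-3 dB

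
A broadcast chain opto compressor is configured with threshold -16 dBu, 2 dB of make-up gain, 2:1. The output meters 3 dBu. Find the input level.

18 dBu

Stripping the +2 dB make-up gives 1 dBu at the gain stage.
The compressed level sits 1 − (-16) = 17 dB over threshold.
Before 2:1 compression the overshoot was 17 × 2 = 34 dB, so input = -16 + 34 = 18 dBu.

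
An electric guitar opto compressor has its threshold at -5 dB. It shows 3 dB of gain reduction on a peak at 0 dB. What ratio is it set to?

2.5:1

Input overshoot = 0 − (-5) = 5 dB.
Output overshoot = 5 − 3 = 2 dB.
Ratio = input overshoot / output overshoot = 5 / 2 = 2.5.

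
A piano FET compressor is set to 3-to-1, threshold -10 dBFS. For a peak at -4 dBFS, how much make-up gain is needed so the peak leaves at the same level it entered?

4 dB

Without make-up, output = threshold + overshoot/3 = -10 + 2 = -8 dBFS.
Gap to target: 4 dB.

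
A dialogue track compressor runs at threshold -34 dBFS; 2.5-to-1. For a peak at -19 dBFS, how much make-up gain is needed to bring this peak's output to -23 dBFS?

5 dB

The peak compresses to -34 + 15/2.5 = -28 dBFS.
To reach -23 dBFS requires -23 − (-28) = 5 dB of make-up.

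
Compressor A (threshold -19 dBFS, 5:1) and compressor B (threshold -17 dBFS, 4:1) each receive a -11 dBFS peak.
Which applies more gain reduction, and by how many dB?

A, by 1.9 dB

A: overshoot 8 dB → output overshoot 1.6 dB → GR 6.4 dB.
B: overshoot 6 dB → output overshoot 1.5 dB → GR 4.5 dB.
A applies 1.9 dB more gain reduction.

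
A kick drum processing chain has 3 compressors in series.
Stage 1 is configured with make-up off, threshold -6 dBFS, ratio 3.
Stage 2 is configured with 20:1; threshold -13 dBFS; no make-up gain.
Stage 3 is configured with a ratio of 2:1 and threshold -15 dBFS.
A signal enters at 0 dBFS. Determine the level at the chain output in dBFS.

Stage 1: 6 dB above -6 dBFS, reduced 3:1 to 2 dB above → -4 dBFS.
Stage 2: overshoot 9 dB → 9/20 = 0.45 dB → -12.55 dBFS.
Stage 3: overshoot 2.45 dB → 2.45/2 = 1.225 dB → -13.775 dBFS.

-13.775 dBFS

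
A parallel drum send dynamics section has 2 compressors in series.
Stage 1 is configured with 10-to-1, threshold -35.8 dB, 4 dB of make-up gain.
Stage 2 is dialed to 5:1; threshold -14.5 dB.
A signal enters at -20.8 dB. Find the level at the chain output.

Stage 1: overshoot 15 dB → 15/10 = 1.5 dB → -34.3 dB; +4 dB make-up → -30.3 dB.
Stage 2: below threshold (-30.3 ≤ -14.5); passes unchanged; output -30.3 dB.

-30.3 dB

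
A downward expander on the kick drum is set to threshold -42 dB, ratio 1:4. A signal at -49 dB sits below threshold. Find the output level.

Below threshold, a 1:4 expander applies gain = (4−1)×(T − x) of attenuation.
(4−1) × 7 = 21 dB, so output = -49 − 21 = -70 dB.

-70 dB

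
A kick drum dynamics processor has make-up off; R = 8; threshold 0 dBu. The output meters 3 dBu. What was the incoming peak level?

24 dBu

Post-compression overshoot = 3 − 0 = 3 dB.
Undo the ratio: input overshoot = 3 × 8 = 24 dB, giving input = 24 dBu.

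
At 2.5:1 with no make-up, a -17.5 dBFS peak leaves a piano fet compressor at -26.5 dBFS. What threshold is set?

Let T be the threshold. Output overshoot = (input overshoot)/R, so -26.5 − T = (-17.5 − T)/2.5.
2.5·(-26.5 − T) = -17.5 − T → 1.5·T = -66.25 − (-17.5) = -48.75.
T = -48.75/1.5 = -32.5 dBFS.

-32.5 dBFS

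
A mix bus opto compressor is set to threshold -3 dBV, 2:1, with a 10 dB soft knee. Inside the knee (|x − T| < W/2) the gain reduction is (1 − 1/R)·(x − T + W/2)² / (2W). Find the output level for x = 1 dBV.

-1.025 dBV

x − T + W/2 = 1 − (-3) + 5 = 9.
GR = (1 − 1/2) × 9² / 20 = 0.5 × 81 / 20 = 2.025 dB.
Output = 1 − 2.025 = -1.025 dBV.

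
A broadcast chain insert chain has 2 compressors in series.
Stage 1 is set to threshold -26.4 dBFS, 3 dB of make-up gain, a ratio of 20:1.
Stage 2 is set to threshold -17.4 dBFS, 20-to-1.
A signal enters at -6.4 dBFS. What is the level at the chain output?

Stage 1: 20 dB above -26.4 dBFS, reduced 20:1 to 1 dB above → -25.4 dBFS; +3 dB make-up → -22.4 dBFS.
Stage 2: -22.4 dBFS ≤ -17.4 dBFS, so stage 2 doesn't engage; output -22.4 dBFS.

-22.4 dBFS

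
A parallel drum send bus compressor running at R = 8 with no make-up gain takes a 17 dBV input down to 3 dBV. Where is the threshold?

Let T be the threshold. Output overshoot = (input overshoot)/R, so 3 − T = (17 − T)/8.
8·(3 − T) = 17 − T → 7·T = 24 − 17 = 7.
T = 7/7 = 1 dBV.

1 dBV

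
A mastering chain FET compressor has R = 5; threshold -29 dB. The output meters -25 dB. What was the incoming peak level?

Post-compression overshoot = -25 − (-29) = 4 dB.
Before 5:1 compression the overshoot was 4 × 5 = 20 dB, so input = -29 + 20 = -9 dB.

-9 dB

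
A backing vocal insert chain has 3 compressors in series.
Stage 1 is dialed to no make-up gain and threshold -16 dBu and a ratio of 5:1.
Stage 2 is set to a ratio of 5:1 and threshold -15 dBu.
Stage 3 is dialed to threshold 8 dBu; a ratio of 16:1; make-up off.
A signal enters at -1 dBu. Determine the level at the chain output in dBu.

-14.6 dBu

Stage 1: overshoot 15 dB → 15/5 = 3 dB → -13 dBu.
Stage 2: -13 dBu is 2 dB over -15 dBu; at 5:1 that becomes 0.4 dB over, giving -14.6 dBu.
Stage 3: -14.6 dBu ≤ 8 dBu, so stage 3 doesn't engage; output -14.6 dBu.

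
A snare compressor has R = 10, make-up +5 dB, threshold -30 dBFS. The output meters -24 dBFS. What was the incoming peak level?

Stripping the +5 dB make-up gives -29 dBFS at the gain stage.
The compressed level sits -29 − (-30) = 1 dB over threshold.
Before 10:1 compression the overshoot was 1 × 10 = 10 dB, so input = -30 + 10 = -20 dBFS.

-20 dBFS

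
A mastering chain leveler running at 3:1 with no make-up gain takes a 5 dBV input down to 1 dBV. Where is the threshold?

-1 dBV

Gain reduction = 5 − 1 = 4 dB; output overshoot = GR / (R − 1) = 4 / 2 = 2 dB.
Threshold = output − output overshoot = 1 − 2 = -1 dBV.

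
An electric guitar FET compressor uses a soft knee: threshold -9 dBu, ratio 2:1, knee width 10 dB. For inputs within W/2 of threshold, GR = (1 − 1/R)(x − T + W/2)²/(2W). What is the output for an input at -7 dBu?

-8.225 dBu

x − T + W/2 = -7 − (-9) + 5 = 7.
GR = (1 − 1/2) × 7² / 20 = 0.5 × 49 / 20 = 1.225 dB.
Output = -7 − 1.225 = -8.225 dBu.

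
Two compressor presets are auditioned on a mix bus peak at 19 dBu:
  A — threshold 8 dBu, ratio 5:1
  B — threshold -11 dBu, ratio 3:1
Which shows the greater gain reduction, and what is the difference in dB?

A: GR = 11 − 11/5 = 8.8 dB.
B: GR = 30 − 30/3 = 20 dB.
Difference: 11.2 dB in favour of B.

B, by 11.2 dB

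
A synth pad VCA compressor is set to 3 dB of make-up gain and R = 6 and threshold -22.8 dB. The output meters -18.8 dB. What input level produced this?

Stripping the +3 dB make-up gives -21.8 dB at the gain stage.
The compressed level sits -21.8 − (-22.8) = 1 dB over threshold.
Before 6:1 compression the overshoot was 1 × 6 = 6 dB, so input = -22.8 + 6 = -16.8 dB.

-16.8 dB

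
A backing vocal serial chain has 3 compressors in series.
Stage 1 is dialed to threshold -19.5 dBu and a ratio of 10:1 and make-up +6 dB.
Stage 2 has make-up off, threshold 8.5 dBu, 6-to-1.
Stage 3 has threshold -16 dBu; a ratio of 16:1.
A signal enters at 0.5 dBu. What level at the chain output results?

-15.71875 dBu

Stage 1: overshoot 20 dB → 20/10 = 2 dB → -17.5 dBu; +6 dB make-up → -11.5 dBu.
Stage 2: below threshold (-11.5 ≤ 8.5); passes unchanged; output -11.5 dBu.
Stage 3: overshoot 4.5 dB → 4.5/16 = 0.28125 dB → -15.71875 dBu.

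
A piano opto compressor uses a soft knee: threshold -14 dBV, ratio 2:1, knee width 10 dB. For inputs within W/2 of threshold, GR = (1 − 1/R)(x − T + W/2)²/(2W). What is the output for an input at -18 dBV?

x − T + W/2 = -18 − (-14) + 5 = 1.
GR = (1 − 1/2) × 1² / 20 = 0.5 × 1 / 20 = 0.025 dB.
Output = -18 − 0.025 = -18.025 dBV.

-18.025 dBV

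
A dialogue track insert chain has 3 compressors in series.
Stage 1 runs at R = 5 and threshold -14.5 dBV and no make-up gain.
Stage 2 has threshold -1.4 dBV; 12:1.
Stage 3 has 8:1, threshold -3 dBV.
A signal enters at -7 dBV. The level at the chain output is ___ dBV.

-13 dBV

Stage 1: 7.5 dB above -14.5 dBV, reduced 5:1 to 1.5 dB above → -13 dBV.
Stage 2: -13 dBV is at or below the -1.4 dBV threshold — no compression; output -13 dBV.
Stage 3: -13 dBV ≤ -3 dBV, so stage 3 doesn't engage; output -13 dBV.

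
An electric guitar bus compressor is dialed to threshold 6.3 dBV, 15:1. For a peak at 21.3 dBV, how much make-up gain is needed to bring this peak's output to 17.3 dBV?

Without make-up, output = threshold + overshoot/15 = 6.3 + 1 = 7.3 dBV.
Gap to target: 10 dB.

10 dB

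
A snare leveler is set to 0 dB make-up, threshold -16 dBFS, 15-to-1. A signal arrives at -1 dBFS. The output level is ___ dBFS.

-1 dBFS sits 15 dB over threshold.
At 15:1 the overshoot is divided by 15, leaving 1 dB above threshold.
That puts the output at -15 dBFS.

-15 dBFS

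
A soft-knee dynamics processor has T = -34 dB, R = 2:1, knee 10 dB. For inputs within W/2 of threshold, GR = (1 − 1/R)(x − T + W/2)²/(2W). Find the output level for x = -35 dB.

-35.4 dB

x − T + W/2 = -35 − (-34) + 5 = 4.
GR = (1 − 1/2) × 4² / 20 = 0.5 × 16 / 20 = 0.4 dB.
Output = -35 − 0.4 = -35.4 dB.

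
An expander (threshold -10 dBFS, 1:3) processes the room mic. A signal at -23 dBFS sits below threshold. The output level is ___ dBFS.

Below threshold, a 1:3 expander applies gain = (3−1)×(T − x) of attenuation.
(3−1) × 13 = 26 dB, so output = -23 − 26 = -49 dBFS.

-49 dBFS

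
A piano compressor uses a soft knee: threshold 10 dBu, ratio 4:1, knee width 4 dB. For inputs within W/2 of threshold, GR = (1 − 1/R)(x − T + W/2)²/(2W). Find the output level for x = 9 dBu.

x − T + W/2 = 9 − 10 + 2 = 1.
GR = (1 − 1/4) × 1² / 8 = 0.75 × 1 / 8 = 0.09375 dB.
Output = 9 − 0.09375 = 8.90625 dBu.

8.90625 dBu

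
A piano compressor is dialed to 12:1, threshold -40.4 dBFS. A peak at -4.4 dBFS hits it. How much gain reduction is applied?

Overshoot = -4.4 − (-40.4) = 36 dB.
After 12:1 compression the overshoot becomes 36/12 = 3 dB.
GR = overshoot in − overshoot out = 36 − 3 = 33 dB.

33 dB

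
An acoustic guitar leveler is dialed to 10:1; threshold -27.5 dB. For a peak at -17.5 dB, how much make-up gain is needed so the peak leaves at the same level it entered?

9 dB

Without make-up, output = threshold + overshoot/10 = -27.5 + 1 = -26.5 dB.
Gap to target: 9 dB.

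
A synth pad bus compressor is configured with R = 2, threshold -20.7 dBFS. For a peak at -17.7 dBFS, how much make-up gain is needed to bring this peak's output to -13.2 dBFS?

The peak compresses to -20.7 + 3/2 = -19.2 dBFS.
To reach -13.2 dBFS requires -13.2 − (-19.2) = 6 dB of make-up.

6 dB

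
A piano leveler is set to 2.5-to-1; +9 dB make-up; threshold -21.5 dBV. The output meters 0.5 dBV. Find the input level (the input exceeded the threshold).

Stripping the +9 dB make-up gives -8.5 dBV at the gain stage.
Post-compression overshoot = -8.5 − (-21.5) = 13 dB.
Input overshoot = R × output overshoot = 32.5 dB → input = -21.5 + 32.5 = 11 dBV.

11 dBV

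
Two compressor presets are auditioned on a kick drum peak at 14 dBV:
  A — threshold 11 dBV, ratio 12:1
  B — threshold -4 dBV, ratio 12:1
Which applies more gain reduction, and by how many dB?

A: 3 dB over, compressed to 0.25 dB over, so 2.75 dB of GR.
B: 18 dB over, compressed to 1.5 dB over, so 16.5 dB of GR.
B reduces 13.75 dB more.

B, by 13.75 dB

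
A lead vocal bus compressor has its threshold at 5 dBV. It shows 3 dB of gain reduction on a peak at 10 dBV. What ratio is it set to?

2.5:1

Input overshoot = 10 − 5 = 5 dB.
Output overshoot = 5 − 3 = 2 dB.
Ratio = input overshoot / output overshoot = 5 / 2 = 2.5.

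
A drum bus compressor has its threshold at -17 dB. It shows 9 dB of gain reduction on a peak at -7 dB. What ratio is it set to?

Input overshoot = -7 − (-17) = 10 dB.
Output overshoot = 10 − 9 = 1 dB.
Ratio = input overshoot / output overshoot = 10 / 1 = 10.

10:1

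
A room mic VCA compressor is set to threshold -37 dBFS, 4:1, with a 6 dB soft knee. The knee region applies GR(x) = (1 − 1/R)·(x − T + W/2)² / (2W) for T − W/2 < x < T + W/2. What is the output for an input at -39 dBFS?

-39.0625 dBFS

x − T + W/2 = -39 − (-37) + 3 = 1.
GR = (1 − 1/4) × 1² / 12 = 0.75 × 1 / 12 = 0.0625 dB.
Output = -39 − 0.0625 = -39.0625 dBFS.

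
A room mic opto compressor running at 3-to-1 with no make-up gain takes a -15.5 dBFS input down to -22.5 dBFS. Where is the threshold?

-26 dBFS

Let T be the threshold. Output overshoot = (input overshoot)/R, so -22.5 − T = (-15.5 − T)/3.
3·(-22.5 − T) = -15.5 − T → 2·T = -67.5 − (-15.5) = -52.
T = -52/2 = -26 dBFS.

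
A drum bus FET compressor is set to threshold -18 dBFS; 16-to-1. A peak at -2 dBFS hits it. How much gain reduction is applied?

15 dB

Overshoot = -2 − (-18) = 16 dB.
After 16:1 compression the overshoot becomes 16/16 = 1 dB.
GR = overshoot in − overshoot out = 16 − 1 = 15 dB.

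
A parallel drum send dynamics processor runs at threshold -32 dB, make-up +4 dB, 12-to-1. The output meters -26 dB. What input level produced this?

-8 dB

Before make-up, the level was -26 − 4 = -30 dB.
The compressed level sits -30 − (-32) = 2 dB over threshold.
Input overshoot = R × output overshoot = 24 dB → input = -32 + 24 = -8 dB.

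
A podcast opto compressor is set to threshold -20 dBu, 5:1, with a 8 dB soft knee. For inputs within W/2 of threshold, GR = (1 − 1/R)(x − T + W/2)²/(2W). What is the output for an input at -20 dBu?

x − T + W/2 = -20 − (-20) + 4 = 4.
GR = (1 − 1/5) × 4² / 16 = 0.8 × 16 / 16 = 0.8 dB.
Output = -20 − 0.8 = -20.8 dBu.

-20.8 dBu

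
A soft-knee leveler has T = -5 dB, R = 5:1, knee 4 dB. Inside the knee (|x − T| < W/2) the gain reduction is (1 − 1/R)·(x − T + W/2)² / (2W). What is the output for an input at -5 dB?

x − T + W/2 = -5 − (-5) + 2 = 2.
GR = (1 − 1/5) × 2² / 8 = 0.8 × 4 / 8 = 0.4 dB.
Output = -5 − 0.4 = -5.4 dB.

-5.4 dB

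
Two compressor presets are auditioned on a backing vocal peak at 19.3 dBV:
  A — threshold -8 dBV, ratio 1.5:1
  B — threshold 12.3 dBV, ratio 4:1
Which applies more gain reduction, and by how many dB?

A, by 3.85 dB

A: 27.3 dB over, compressed to 18.2 dB over, so 9.1 dB of GR.
B: 7 dB over, compressed to 1.75 dB over, so 5.25 dB of GR.
A applies 3.85 dB more gain reduction.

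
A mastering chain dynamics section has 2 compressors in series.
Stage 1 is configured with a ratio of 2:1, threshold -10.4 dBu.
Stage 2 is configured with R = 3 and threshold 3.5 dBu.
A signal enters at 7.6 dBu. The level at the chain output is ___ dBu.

-1.4 dBu

Stage 1: 18 dB above -10.4 dBu, reduced 2:1 to 9 dB above → -1.4 dBu.
Stage 2: below threshold (-1.4 ≤ 3.5); passes unchanged; output -1.4 dBu.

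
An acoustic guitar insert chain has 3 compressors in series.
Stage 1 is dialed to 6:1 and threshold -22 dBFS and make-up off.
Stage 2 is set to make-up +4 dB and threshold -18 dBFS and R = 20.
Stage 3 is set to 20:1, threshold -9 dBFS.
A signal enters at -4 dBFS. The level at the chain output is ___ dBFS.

-15 dBFS

Stage 1: overshoot 18 dB → 18/6 = 3 dB → -19 dBFS.
Stage 2: -19 dBFS is at or below the -18 dBFS threshold — no compression; make-up brings it to -15 dBFS.
Stage 3: -15 dBFS is at or below the -9 dBFS threshold — no compression; output -15 dBFS.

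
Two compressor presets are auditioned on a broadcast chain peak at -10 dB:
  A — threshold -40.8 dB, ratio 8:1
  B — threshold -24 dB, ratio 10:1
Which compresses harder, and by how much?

A, by 14.35 dB

A: overshoot 30.8 dB → output overshoot 3.85 dB → GR 26.95 dB.
B: overshoot 14 dB → output overshoot 1.4 dB → GR 12.6 dB.
Difference: 14.35 dB in favour of A.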